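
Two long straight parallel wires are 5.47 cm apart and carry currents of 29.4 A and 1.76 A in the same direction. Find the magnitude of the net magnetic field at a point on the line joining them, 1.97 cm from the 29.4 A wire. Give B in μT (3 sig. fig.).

B ≈ 288 μT

Each long wire gives B = μ₀I/(2πd). Distances are d₁ = 0.0197 m and d₂ = 0.035 m.
B₁ = 2.98×10⁻⁴ T, B₂ = 1.01×10⁻⁵ T.
Between parallel currents the two contributions point in opposite directions, so they subtract. B = |B₁ − B₂| = |2.98×10⁻⁴ − 1.01×10⁻⁵| = 2.88×10⁻⁴ T.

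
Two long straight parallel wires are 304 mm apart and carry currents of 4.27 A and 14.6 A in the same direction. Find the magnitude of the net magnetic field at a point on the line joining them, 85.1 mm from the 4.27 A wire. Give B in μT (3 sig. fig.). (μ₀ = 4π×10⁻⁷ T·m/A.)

Each long wire gives B = μ₀I/(2πd). Distances are d₁ = 0.0851 m and d₂ = 0.2189 m.
B₁ = 1.00×10⁻⁵ T, B₂ = 1.33×10⁻⁵ T.
Between parallel currents the two contributions point in opposite directions, so they subtract. B = |B₁ − B₂| = |1.00×10⁻⁵ − 1.33×10⁻⁵| = 3.30×10⁻⁶ T.

B ≈ 3.30 μT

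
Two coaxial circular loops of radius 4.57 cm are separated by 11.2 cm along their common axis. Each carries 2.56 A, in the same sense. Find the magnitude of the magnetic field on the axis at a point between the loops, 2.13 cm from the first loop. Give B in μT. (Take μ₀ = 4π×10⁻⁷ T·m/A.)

Each loop contributes B = μ₀IR²/[2(R²+z²)^(3/2)] on the axis, with z measured from that loop.
Loop 1 (z = 0.0213 m): B₁ = 2.62×10⁻⁵ T. Loop 2 (z = 0.0907 m): B₂ = 3.21×10⁻⁶ T.
The fields add: B = B₁ + B₂ = 2.94×10⁻⁵ T.

B ≈ 29.4 μT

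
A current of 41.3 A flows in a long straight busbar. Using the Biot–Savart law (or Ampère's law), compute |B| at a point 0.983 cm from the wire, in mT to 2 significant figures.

B ≈ 0.84 mT

For an infinitely long straight wire, B = μ₀I/(2πd).
B = (4π×10⁻⁷ × 41.3) / (2π × 0.00983) = 8.40×10⁻⁴ T.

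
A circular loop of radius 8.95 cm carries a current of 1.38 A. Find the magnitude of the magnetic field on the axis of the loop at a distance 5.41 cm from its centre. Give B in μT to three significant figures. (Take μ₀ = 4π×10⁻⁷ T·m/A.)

On the axis of a circular loop, B = μ₀IR² / [2(R²+z²)^(3/2)].
R² + z² = (0.0895)² + (0.0541)² = 0.01094 m², and (R²+z²)^(3/2) = 1.14×10⁻³ m³.
B = (4π×10⁻⁷ × 1.38 × 0.00801) / (2 × 1.14×10⁻³) = 6.07×10⁻⁶ T.

B ≈ 6.07 μT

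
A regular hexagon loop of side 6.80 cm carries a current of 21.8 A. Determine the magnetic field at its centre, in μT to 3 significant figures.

Each side is a finite straight segment at perpendicular distance d = a/(2 tan(π/6)) = 0.05889 m from the centre, with end-angles ±π/6.
One side contributes B₁ = (μ₀I/4πd)·2 sin(π/6) = 3.70×10⁻⁵ T.
All 6 sides add in the same direction: B = 6 × 3.70×10⁻⁵ = 2.22×10⁻⁴ T.

B ≈ 222 μT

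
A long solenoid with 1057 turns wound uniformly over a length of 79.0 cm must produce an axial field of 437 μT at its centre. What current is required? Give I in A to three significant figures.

Inside a long solenoid B = μ₀nI with n = 1338 m⁻¹, so I = B/(μ₀n).
I = 4.37×10⁻⁴ / (4π×10⁻⁷ × 1338) = 0.260 A.

I ≈ 0.260 A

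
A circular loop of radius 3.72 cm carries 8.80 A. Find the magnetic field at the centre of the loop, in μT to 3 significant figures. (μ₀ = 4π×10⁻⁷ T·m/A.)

B ≈ 149 μT

At the centre of a circular loop the Biot–Savart law gives B = μ₀I/(2R).
B = (4π×10⁻⁷ × 8.80) / (2 × 0.0372) = 1.49×10⁻⁴ T.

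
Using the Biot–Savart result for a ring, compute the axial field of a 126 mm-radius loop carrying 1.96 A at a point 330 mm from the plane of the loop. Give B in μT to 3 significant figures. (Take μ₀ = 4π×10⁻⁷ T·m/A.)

On the axis of a circular loop, B = μ₀IR² / [2(R²+z²)^(3/2)].
R² + z² = (0.126)² + (0.33)² = 0.1248 m², and (R²+z²)^(3/2) = 4.41×10⁻² m³.
B = (4π×10⁻⁷ × 1.96 × 0.01588) / (2 × 4.41×10⁻²) = 4.44×10⁻⁷ T.

B ≈ 0.444 μT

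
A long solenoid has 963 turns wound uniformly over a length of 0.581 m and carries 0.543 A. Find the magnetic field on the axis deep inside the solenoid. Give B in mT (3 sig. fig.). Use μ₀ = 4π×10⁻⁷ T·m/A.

B ≈ 1.13 mT

Inside a long solenoid, B = μ₀nI with n = 1657 turns/m.
B = 4π×10⁻⁷ × 1657 × 0.543 = 1.13×10⁻³ T.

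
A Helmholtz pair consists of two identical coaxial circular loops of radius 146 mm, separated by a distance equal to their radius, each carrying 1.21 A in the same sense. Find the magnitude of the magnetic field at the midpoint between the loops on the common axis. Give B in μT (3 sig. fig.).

B ≈ 7.45 μT

Each loop contributes B = μ₀IR²/[2(R²+z²)^(3/2)] on the axis, with z measured from that loop.
Loop 1 (z = 0.073 m): B₁ = 3.73×10⁻⁶ T. Loop 2 (z = 0.073 m): B₂ = 3.73×10⁻⁶ T.
The fields add: B = B₁ + B₂ = 7.45×10⁻⁶ T.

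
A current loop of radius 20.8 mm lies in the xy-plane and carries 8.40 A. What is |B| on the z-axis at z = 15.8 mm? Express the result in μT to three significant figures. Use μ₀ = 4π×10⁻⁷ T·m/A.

On the axis of a circular loop, B = μ₀IR² / [2(R²+z²)^(3/2)].
R² + z² = (0.0208)² + (0.0158)² = 0.0006823 m², and (R²+z²)^(3/2) = 1.78×10⁻⁵ m³.
B = (4π×10⁻⁷ × 8.40 × 0.0004326) / (2 × 1.78×10⁻⁵) = 1.28×10⁻⁴ T.

B ≈ 128 μT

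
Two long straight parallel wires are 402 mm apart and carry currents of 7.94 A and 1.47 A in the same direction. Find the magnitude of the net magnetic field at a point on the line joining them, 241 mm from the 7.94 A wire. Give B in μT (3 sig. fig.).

Each long wire gives B = μ₀I/(2πd). Distances are d₁ = 0.241 m and d₂ = 0.161 m.
B₁ = 6.59×10⁻⁶ T, B₂ = 1.83×10⁻⁶ T.
Between parallel currents the two contributions point in opposite directions, so they subtract. B = |B₁ − B₂| = |6.59×10⁻⁶ − 1.83×10⁻⁶| = 4.76×10⁻⁶ T.

B ≈ 4.76 μT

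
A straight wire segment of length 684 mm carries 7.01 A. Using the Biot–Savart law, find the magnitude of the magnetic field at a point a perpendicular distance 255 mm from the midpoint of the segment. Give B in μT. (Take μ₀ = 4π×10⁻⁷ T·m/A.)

B ≈ 4.41 μT

For a finite straight segment, B = (μ₀I/4πd)(sinθ₁ + sinθ₂), where θ₁, θ₂ are the angles from the perpendicular to each end.
The perpendicular from the point meets the wire at its midpoint, so each end is L/2 = 0.342 m away along the wire.
sinθ₁ = 0.342/√(0.342²+0.255²) = 0.8017; sinθ₂ = 0.342/√(0.342²+0.255²) = 0.8017.
B = (4π×10⁻⁷ × 7.01) / (4π × 0.255) × (0.8017 + 0.8017) = 4.41×10⁻⁶ T.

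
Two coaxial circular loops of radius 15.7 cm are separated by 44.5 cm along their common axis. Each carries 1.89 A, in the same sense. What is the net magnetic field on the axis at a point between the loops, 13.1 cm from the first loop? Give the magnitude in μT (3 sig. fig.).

B ≈ 4.10 μT

Each loop contributes B = μ₀IR²/[2(R²+z²)^(3/2)] on the axis, with z measured from that loop.
Loop 1 (z = 0.131 m): B₁ = 3.42×10⁻⁶ T. Loop 2 (z = 0.314 m): B₂ = 6.77×10⁻⁷ T.
The fields add: B = B₁ + B₂ = 4.10×10⁻⁶ T.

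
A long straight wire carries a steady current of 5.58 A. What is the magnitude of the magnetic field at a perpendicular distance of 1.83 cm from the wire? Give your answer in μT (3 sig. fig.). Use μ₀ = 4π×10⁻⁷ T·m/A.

For an infinitely long straight wire, B = μ₀I/(2πd).
B = (4π×10⁻⁷ × 5.58) / (2π × 0.0183) = 6.10×10⁻⁵ T.

B ≈ 61.0 μT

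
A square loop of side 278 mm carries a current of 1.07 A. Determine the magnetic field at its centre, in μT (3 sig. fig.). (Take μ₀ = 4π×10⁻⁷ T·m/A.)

Each side is a finite straight segment at perpendicular distance d = a/(2 tan(π/4)) = 0.139 m from the centre, with end-angles ±π/4.
One side contributes B₁ = (μ₀I/4πd)·2 sin(π/4) = 1.09×10⁻⁶ T.
All 4 sides add in the same direction: B = 4 × 1.09×10⁻⁶ = 4.35×10⁻⁶ T.

B ≈ 4.35 μT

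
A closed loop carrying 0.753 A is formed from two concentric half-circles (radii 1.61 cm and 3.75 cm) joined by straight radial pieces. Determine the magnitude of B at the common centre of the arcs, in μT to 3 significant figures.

B ≈ 8.38 μT

The radial connectors point toward the centre, so dl × r̂ = 0 and they contribute nothing.
Each semicircle gives μ₀I/(4R): inner arc 1.47×10⁻⁵ T, outer arc 6.31×10⁻⁶ T.
The two arcs carry current in opposite angular senses, so their fields oppose: B = |1.47×10⁻⁵ − 6.31×10⁻⁶| = 8.38×10⁻⁶ T.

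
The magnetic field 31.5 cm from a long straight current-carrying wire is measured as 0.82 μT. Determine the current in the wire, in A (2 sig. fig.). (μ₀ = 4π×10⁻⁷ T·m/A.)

I ≈ 1.3 A

For a long straight wire B = μ₀I/(2πd), so I = 2πdB/μ₀.
I = 2π × 0.315 × 8.20×10⁻⁷ / (4π×10⁻⁷) = 1.29 A.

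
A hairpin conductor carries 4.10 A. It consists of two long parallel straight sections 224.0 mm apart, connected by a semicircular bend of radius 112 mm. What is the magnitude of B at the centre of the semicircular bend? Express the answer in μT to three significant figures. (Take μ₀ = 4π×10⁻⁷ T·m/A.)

The semicircular arc contributes B_arc = μ₀I·π/(4πR) = μ₀I/(4R) = 1.15×10⁻⁵ T.
Each semi-infinite lead is at perpendicular distance R = 0.112 m from the centre, with the perpendicular foot at its near end, so it contributes μ₀I/(4πR); both point the same way, together 7.32×10⁻⁶ T.
Arc and leads all point the same direction: B = 1.15×10⁻⁵ + 7.32×10⁻⁶ = 1.88×10⁻⁵ T.

B ≈ 18.8 μT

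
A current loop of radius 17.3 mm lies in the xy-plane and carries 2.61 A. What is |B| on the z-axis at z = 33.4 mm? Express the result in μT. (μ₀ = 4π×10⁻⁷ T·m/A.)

B ≈ 9.22 μT

On the axis of a circular loop, B = μ₀IR² / [2(R²+z²)^(3/2)].
R² + z² = (0.0173)² + (0.0334)² = 0.001415 m², and (R²+z²)^(3/2) = 5.32×10⁻⁵ m³.
B = (4π×10⁻⁷ × 2.61 × 0.0002993) / (2 × 5.32×10⁻⁵) = 9.22×10⁻⁶ T.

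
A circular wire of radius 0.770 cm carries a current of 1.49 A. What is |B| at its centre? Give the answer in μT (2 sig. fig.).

At the centre of a circular loop the Biot–Savart law gives B = μ₀I/(2R).
B = (4π×10⁻⁷ × 1.49) / (2 × 0.0077) = 1.22×10⁻⁴ T.

B ≈ 120 μT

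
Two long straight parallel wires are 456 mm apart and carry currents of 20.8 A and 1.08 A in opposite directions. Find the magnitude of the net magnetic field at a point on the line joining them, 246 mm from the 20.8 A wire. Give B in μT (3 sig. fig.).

B ≈ 17.9 μT

Each long wire gives B = μ₀I/(2πd). Distances are d₁ = 0.246 m and d₂ = 0.21 m.
B₁ = 1.69×10⁻⁵ T, B₂ = 1.03×10⁻⁶ T.
Between antiparallel currents both contributions point the same way, so they add. B = B₁ + B₂ = 1.69×10⁻⁵ + 1.03×10⁻⁶ = 1.79×10⁻⁵ T.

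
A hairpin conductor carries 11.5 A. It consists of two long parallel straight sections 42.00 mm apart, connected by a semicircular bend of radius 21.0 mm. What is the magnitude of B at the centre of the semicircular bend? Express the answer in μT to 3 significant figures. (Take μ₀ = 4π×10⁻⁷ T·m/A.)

B ≈ 282 μT

The semicircular arc contributes B_arc = μ₀I·π/(4πR) = μ₀I/(4R) = 1.72×10⁻⁴ T.
Each semi-infinite lead is at perpendicular distance R = 0.021 m from the centre, with the perpendicular foot at its near end, so it contributes μ₀I/(4πR); both point the same way, together 1.10×10⁻⁴ T.
Arc and leads all point the same direction: B = 1.72×10⁻⁴ + 1.10×10⁻⁴ = 2.82×10⁻⁴ T.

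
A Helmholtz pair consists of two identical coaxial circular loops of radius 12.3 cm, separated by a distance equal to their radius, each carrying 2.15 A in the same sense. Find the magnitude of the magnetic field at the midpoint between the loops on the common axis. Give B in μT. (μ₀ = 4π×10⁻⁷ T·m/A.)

B ≈ 15.7 μT

Each loop contributes B = μ₀IR²/[2(R²+z²)^(3/2)] on the axis, with z measured from that loop.
Loop 1 (z = 0.0615 m): B₁ = 7.86×10⁻⁶ T. Loop 2 (z = 0.0615 m): B₂ = 7.86×10⁻⁶ T.
The fields add: B = B₁ + B₂ = 1.57×10⁻⁵ T.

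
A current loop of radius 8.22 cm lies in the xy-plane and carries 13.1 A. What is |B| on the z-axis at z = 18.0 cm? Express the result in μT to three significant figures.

On the axis of a circular loop, B = μ₀IR² / [2(R²+z²)^(3/2)].
R² + z² = (0.0822)² + (0.18)² = 0.03916 m², and (R²+z²)^(3/2) = 7.75×10⁻³ m³.
B = (4π×10⁻⁷ × 13.1 × 0.006757) / (2 × 7.75×10⁻³) = 7.18×10⁻⁶ T.

B ≈ 7.18 μT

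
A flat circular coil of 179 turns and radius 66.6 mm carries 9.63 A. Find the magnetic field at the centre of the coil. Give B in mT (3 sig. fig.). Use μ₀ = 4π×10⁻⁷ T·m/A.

For an N-turn flat coil, B = Nμ₀I/(2R) with R = 0.0666 m.
B = 179 × 9.09×10⁻⁵ T = 1.63×10⁻² T.

B ≈ 16.3 mT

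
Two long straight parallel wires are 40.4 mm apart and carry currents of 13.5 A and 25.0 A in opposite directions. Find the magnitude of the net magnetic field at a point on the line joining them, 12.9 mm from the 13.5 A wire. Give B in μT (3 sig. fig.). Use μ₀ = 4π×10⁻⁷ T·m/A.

Each long wire gives B = μ₀I/(2πd). Distances are d₁ = 0.0129 m and d₂ = 0.0275 m.
B₁ = 2.09×10⁻⁴ T, B₂ = 1.82×10⁻⁴ T.
Between antiparallel currents both contributions point the same way, so they add. B = B₁ + B₂ = 2.09×10⁻⁴ + 1.82×10⁻⁴ = 3.91×10⁻⁴ T.

B ≈ 391 μT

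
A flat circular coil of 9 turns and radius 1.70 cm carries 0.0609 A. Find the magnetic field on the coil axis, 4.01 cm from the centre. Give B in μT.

B ≈ 1.20 μT

For an N-turn flat coil, B = Nμ₀IR²/[2(R²+z²)^(3/2)] with R = 0.017 m, z = 0.0401 m.
B = 9 × 1.34×10⁻⁷ T = 1.20×10⁻⁶ T.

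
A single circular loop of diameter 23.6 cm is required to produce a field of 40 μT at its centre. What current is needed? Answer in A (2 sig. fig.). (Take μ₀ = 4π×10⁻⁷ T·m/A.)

At the centre of a circular loop B = μ₀I/(2R), so I = 2RB/μ₀.
With R = 0.118 m, I = 2 × 0.118 × 4.00×10⁻⁵ / (4π×10⁻⁷) = 7.51 A.

I ≈ 7.5 A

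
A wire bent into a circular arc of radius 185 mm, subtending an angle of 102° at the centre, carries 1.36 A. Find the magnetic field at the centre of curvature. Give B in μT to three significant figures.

The Biot–Savart field of a circular arc at its centre is B = μ₀Iφ/(4πR), with φ = 1.78 rad.
B = (4π×10⁻⁷ × 1.36 × 1.78) / (4π × 0.185) = 1.31×10⁻⁶ T.

B ≈ 1.31 μT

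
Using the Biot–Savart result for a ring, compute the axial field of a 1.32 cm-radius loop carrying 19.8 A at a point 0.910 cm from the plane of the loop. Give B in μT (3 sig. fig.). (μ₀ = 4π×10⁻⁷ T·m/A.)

B ≈ 526 μT

On the axis of a circular loop, B = μ₀IR² / [2(R²+z²)^(3/2)].
R² + z² = (0.0132)² + (0.0091)² = 0.0002571 m², and (R²+z²)^(3/2) = 4.12×10⁻⁶ m³.
B = (4π×10⁻⁷ × 19.8 × 0.0001742) / (2 × 4.12×10⁻⁶) = 5.26×10⁻⁴ T.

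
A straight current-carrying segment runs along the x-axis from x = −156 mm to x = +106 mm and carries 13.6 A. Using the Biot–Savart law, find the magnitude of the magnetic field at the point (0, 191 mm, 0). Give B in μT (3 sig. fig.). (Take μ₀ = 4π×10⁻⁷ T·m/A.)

B ≈ 7.96 μT

For a finite straight segment, B = (μ₀I/4πd)(sinθ₁ + sinθ₂), where θ₁, θ₂ are the angles from the perpendicular to each end.
The perpendicular distance is d = 0.191 m; the end-offsets along the wire are a = 0.156 m and b = 0.106 m.
sinθ₁ = 0.156/√(0.156²+0.191²) = 0.6326; sinθ₂ = 0.106/√(0.106²+0.191²) = 0.4853.
B = (4π×10⁻⁷ × 13.6) / (4π × 0.191) × (0.6326 + 0.4853) = 7.96×10⁻⁶ T.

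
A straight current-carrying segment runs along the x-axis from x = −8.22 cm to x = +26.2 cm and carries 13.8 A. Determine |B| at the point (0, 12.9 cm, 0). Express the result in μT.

B ≈ 15.3 μT

For a finite straight segment, B = (μ₀I/4πd)(sinθ₁ + sinθ₂), where θ₁, θ₂ are the angles from the perpendicular to each end.
The perpendicular distance is d = 0.129 m; the end-offsets along the wire are a = 0.0822 m and b = 0.262 m.
sinθ₁ = 0.0822/√(0.0822²+0.129²) = 0.5374; sinθ₂ = 0.262/√(0.262²+0.129²) = 0.8971.
B = (4π×10⁻⁷ × 13.8) / (4π × 0.129) × (0.5374 + 0.8971) = 1.53×10⁻⁵ T.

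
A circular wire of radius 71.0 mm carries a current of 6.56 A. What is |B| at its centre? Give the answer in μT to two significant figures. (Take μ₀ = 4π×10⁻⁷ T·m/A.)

B ≈ 58 μT

At the centre of a circular loop the Biot–Savart law gives B = μ₀I/(2R).
B = (4π×10⁻⁷ × 6.56) / (2 × 0.071) = 5.81×10⁻⁵ T.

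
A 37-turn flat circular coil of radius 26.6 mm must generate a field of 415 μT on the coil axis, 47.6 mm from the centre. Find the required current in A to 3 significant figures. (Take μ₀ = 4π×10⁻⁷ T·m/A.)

For an N-turn coil, B = Nμ₀IR²/[2(R²+z²)^(3/2)] with R = 0.0266 m, z = 0.0476 m, so I = 2B(R²+z²)^(3/2)/(Nμ₀R²) = 2 × 4.15×10⁻⁴ × 1.62×10⁻⁴ / (37 × 4π×10⁻⁷ × 0.0007076) = 4.09 A.

I ≈ 4.09 A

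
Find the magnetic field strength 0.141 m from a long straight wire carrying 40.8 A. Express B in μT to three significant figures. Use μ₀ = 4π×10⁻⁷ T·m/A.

B ≈ 57.9 μT

For an infinitely long straight wire, B = μ₀I/(2πd).
B = (4π×10⁻⁷ × 40.8) / (2π × 0.141) = 5.79×10⁻⁵ T.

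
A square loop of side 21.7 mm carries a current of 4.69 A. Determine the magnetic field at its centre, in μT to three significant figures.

B ≈ 245 μT

Each side is a finite straight segment at perpendicular distance d = a/(2 tan(π/4)) = 0.01085 m from the centre, with end-angles ±π/4.
One side contributes B₁ = (μ₀I/4πd)·2 sin(π/4) = 6.11×10⁻⁵ T.
All 4 sides add in the same direction: B = 4 × 6.11×10⁻⁵ = 2.45×10⁻⁴ T.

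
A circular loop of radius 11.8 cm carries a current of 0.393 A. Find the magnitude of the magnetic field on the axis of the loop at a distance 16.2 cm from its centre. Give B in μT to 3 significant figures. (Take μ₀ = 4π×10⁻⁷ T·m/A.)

B ≈ 0.427 μT

On the axis of a circular loop, B = μ₀IR² / [2(R²+z²)^(3/2)].
R² + z² = (0.118)² + (0.162)² = 0.04017 m², and (R²+z²)^(3/2) = 8.05×10⁻³ m³.
B = (4π×10⁻⁷ × 0.393 × 0.01392) / (2 × 8.05×10⁻³) = 4.27×10⁻⁷ T.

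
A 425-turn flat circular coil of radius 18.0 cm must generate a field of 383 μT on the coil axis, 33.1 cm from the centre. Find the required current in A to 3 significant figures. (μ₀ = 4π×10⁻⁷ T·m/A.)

For an N-turn coil, B = Nμ₀IR²/[2(R²+z²)^(3/2)] with R = 0.18 m, z = 0.331 m, so I = 2B(R²+z²)^(3/2)/(Nμ₀R²) = 2 × 3.83×10⁻⁴ × 5.35×10⁻² / (425 × 4π×10⁻⁷ × 0.0324) = 2.37 A.

I ≈ 2.37 A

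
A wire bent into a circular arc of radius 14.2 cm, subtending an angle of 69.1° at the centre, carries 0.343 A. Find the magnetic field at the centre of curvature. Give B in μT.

The Biot–Savart field of a circular arc at its centre is B = μ₀Iφ/(4πR), with φ = 1.206 rad.
B = (4π×10⁻⁷ × 0.343 × 1.206) / (4π × 0.142) = 2.91×10⁻⁷ T.

B ≈ 0.291 μT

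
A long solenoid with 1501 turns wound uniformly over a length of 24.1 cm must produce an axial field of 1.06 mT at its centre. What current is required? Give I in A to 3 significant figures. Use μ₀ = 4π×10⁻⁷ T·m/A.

Inside a long solenoid B = μ₀nI with n = 6228 m⁻¹, so I = B/(μ₀n).
I = 1.06×10⁻³ / (4π×10⁻⁷ × 6228) = 0.135 A.

I ≈ 0.135 A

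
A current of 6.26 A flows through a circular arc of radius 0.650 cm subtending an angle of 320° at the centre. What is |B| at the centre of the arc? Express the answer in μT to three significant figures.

The Biot–Savart field of a circular arc at its centre is B = μ₀Iφ/(4πR), with φ = 5.585 rad.
B = (4π×10⁻⁷ × 6.26 × 5.585) / (4π × 0.0065) = 5.38×10⁻⁴ T.

B ≈ 538 μT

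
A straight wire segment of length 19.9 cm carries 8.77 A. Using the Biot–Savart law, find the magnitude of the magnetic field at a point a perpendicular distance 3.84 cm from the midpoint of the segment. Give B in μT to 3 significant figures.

For a finite straight segment, B = (μ₀I/4πd)(sinθ₁ + sinθ₂), where θ₁, θ₂ are the angles from the perpendicular to each end.
The perpendicular from the point meets the wire at its midpoint, so each end is L/2 = 0.0995 m away along the wire.
sinθ₁ = 0.0995/√(0.0995²+0.0384²) = 0.9329; sinθ₂ = 0.0995/√(0.0995²+0.0384²) = 0.9329.
B = (4π×10⁻⁷ × 8.77) / (4π × 0.0384) × (0.9329 + 0.9329) = 4.26×10⁻⁵ T.

B ≈ 42.6 μT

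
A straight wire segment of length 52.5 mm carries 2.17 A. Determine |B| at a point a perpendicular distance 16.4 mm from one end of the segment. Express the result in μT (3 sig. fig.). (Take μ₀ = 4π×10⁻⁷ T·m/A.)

For a finite straight segment, B = (μ₀I/4πd)(sinθ₁ + sinθ₂), where θ₁, θ₂ are the angles from the perpendicular to each end.
The perpendicular foot is at one end, so the two end-offsets along the wire are 0 and L = 0.0525 m.
sinθ₁ = 0/√(0²+0.0164²) = 0.0000; sinθ₂ = 0.0525/√(0.0525²+0.0164²) = 0.9545.
B = (4π×10⁻⁷ × 2.17) / (4π × 0.0164) × (0.0000 + 0.9545) = 1.26×10⁻⁵ T.

B ≈ 12.6 μT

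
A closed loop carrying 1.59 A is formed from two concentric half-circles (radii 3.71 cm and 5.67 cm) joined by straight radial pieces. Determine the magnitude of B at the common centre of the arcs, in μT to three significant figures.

The radial connectors point toward the centre, so dl × r̂ = 0 and they contribute nothing.
Each semicircle gives μ₀I/(4R): inner arc 1.35×10⁻⁵ T, outer arc 8.81×10⁻⁶ T.
The two arcs carry current in opposite angular senses, so their fields oppose: B = |1.35×10⁻⁵ − 8.81×10⁻⁶| = 4.65×10⁻⁶ T.

B ≈ 4.65 μT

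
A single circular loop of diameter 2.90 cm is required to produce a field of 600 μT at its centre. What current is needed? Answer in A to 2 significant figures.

I ≈ 14 A

At the centre of a circular loop B = μ₀I/(2R), so I = 2RB/μ₀.
With R = 0.0145 m, I = 2 × 0.0145 × 6.00×10⁻⁴ / (4π×10⁻⁷) = 13.8 A.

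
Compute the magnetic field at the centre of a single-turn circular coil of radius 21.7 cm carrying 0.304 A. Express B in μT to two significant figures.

At the centre of a circular loop the Biot–Savart law gives B = μ₀I/(2R).
B = (4π×10⁻⁷ × 0.304) / (2 × 0.217) = 8.80×10⁻⁷ T.

B ≈ 0.88 μT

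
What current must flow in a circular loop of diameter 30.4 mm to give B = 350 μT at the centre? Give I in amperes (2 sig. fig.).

At the centre of a circular loop B = μ₀I/(2R), so I = 2RB/μ₀.
With R = 0.0152 m, I = 2 × 0.0152 × 3.50×10⁻⁴ / (4π×10⁻⁷) = 8.47 A.

I ≈ 8.5 A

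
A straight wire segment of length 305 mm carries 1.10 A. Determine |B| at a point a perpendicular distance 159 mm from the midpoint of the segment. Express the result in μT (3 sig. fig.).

B ≈ 0.958 μT

For a finite straight segment, B = (μ₀I/4πd)(sinθ₁ + sinθ₂), where θ₁, θ₂ are the angles from the perpendicular to each end.
The perpendicular from the point meets the wire at its midpoint, so each end is L/2 = 0.1525 m away along the wire.
sinθ₁ = 0.1525/√(0.1525²+0.159²) = 0.6922; sinθ₂ = 0.1525/√(0.1525²+0.159²) = 0.6922.
B = (4π×10⁻⁷ × 1.10) / (4π × 0.159) × (0.6922 + 0.6922) = 9.58×10⁻⁷ T.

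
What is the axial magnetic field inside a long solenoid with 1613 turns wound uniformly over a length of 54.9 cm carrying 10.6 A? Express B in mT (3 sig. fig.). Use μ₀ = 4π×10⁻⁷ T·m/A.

Inside a long solenoid, B = μ₀nI with n = 2938 turns/m.
B = 4π×10⁻⁷ × 2938 × 10.6 = 3.91×10⁻² T.

B ≈ 39.1 mT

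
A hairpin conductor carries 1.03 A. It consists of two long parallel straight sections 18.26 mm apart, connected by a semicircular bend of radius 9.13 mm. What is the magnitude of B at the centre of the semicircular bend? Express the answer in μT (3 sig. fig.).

The semicircular arc contributes B_arc = μ₀I·π/(4πR) = μ₀I/(4R) = 3.54×10⁻⁵ T.
Each semi-infinite lead is at perpendicular distance R = 0.00913 m from the centre, with the perpendicular foot at its near end, so it contributes μ₀I/(4πR); both point the same way, together 2.26×10⁻⁵ T.
Arc and leads all point the same direction: B = 3.54×10⁻⁵ + 2.26×10⁻⁵ = 5.80×10⁻⁵ T.

B ≈ 58.0 μT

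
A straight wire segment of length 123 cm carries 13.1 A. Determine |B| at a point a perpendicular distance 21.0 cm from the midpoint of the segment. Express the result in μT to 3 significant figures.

B ≈ 11.8 μT

For a finite straight segment, B = (μ₀I/4πd)(sinθ₁ + sinθ₂), where θ₁, θ₂ are the angles from the perpendicular to each end.
The perpendicular from the point meets the wire at its midpoint, so each end is L/2 = 0.615 m away along the wire.
sinθ₁ = 0.615/√(0.615²+0.21²) = 0.9463; sinθ₂ = 0.615/√(0.615²+0.21²) = 0.9463.
B = (4π×10⁻⁷ × 13.1) / (4π × 0.21) × (0.9463 + 0.9463) = 1.18×10⁻⁵ T.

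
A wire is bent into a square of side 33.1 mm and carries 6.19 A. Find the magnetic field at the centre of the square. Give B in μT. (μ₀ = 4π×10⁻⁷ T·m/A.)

B ≈ 212 μT

Each side is a finite straight segment at perpendicular distance d = a/(2 tan(π/4)) = 0.01655 m from the centre, with end-angles ±π/4.
One side contributes B₁ = (μ₀I/4πd)·2 sin(π/4) = 5.29×10⁻⁵ T.
All 4 sides add in the same direction: B = 4 × 5.29×10⁻⁵ = 2.12×10⁻⁴ T.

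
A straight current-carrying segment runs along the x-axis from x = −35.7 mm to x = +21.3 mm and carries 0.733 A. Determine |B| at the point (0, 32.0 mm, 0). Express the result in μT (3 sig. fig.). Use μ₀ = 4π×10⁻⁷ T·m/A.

For a finite straight segment, B = (μ₀I/4πd)(sinθ₁ + sinθ₂), where θ₁, θ₂ are the angles from the perpendicular to each end.
The perpendicular distance is d = 0.032 m; the end-offsets along the wire are a = 0.0357 m and b = 0.0213 m.
sinθ₁ = 0.0357/√(0.0357²+0.032²) = 0.7446; sinθ₂ = 0.0213/√(0.0213²+0.032²) = 0.5541.
B = (4π×10⁻⁷ × 0.733) / (4π × 0.032) × (0.7446 + 0.5541) = 2.97×10⁻⁶ T.

B ≈ 2.97 μT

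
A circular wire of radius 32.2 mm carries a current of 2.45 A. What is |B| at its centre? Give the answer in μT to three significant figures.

At the centre of a circular loop the Biot–Savart law gives B = μ₀I/(2R).
B = (4π×10⁻⁷ × 2.45) / (2 × 0.0322) = 4.78×10⁻⁵ T.

B ≈ 47.8 μT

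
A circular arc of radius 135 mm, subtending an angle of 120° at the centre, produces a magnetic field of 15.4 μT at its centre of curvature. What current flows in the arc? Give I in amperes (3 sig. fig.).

For a circular arc, B = μ₀Iφ/(4πR) with φ in radians; here φ = 2.094 rad.
So I = 4πRB/(μ₀φ) = 4π × 0.135 × 1.54×10⁻⁵ / (4π×10⁻⁷ × 2.094) = 9.93 A.

I ≈ 9.93 A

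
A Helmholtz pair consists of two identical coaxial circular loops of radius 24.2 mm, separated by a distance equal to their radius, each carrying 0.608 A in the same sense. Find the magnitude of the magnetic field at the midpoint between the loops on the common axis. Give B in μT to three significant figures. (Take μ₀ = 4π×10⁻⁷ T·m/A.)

Each loop contributes B = μ₀IR²/[2(R²+z²)^(3/2)] on the axis, with z measured from that loop.
Loop 1 (z = 0.0121 m): B₁ = 1.13×10⁻⁵ T. Loop 2 (z = 0.0121 m): B₂ = 1.13×10⁻⁵ T.
The fields add: B = B₁ + B₂ = 2.26×10⁻⁵ T.

B ≈ 22.6 μT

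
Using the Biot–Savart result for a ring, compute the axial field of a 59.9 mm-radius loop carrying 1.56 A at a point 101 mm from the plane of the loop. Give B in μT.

B ≈ 2.17 μT

On the axis of a circular loop, B = μ₀IR² / [2(R²+z²)^(3/2)].
R² + z² = (0.0599)² + (0.101)² = 0.01379 m², and (R²+z²)^(3/2) = 1.62×10⁻³ m³.
B = (4π×10⁻⁷ × 1.56 × 0.003588) / (2 × 1.62×10⁻³) = 2.17×10⁻⁶ T.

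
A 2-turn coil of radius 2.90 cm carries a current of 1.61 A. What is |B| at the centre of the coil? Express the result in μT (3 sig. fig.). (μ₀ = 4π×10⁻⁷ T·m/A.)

B ≈ 69.8 μT

For an N-turn flat coil, B = Nμ₀I/(2R) with R = 0.029 m.
B = 2 × 3.49×10⁻⁵ T = 6.98×10⁻⁵ T.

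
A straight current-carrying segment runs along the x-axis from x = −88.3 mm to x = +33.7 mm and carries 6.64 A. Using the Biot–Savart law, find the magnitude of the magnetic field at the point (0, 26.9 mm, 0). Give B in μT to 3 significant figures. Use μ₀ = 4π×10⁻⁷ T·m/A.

For a finite straight segment, B = (μ₀I/4πd)(sinθ₁ + sinθ₂), where θ₁, θ₂ are the angles from the perpendicular to each end.
The perpendicular distance is d = 0.0269 m; the end-offsets along the wire are a = 0.0883 m and b = 0.0337 m.
sinθ₁ = 0.0883/√(0.0883²+0.0269²) = 0.9566; sinθ₂ = 0.0337/√(0.0337²+0.0269²) = 0.7815.
B = (4π×10⁻⁷ × 6.64) / (4π × 0.0269) × (0.9566 + 0.7815) = 4.29×10⁻⁵ T.

B ≈ 42.9 μT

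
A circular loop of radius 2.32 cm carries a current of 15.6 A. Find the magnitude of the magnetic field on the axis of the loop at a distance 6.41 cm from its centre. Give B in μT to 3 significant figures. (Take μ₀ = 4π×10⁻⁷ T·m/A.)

B ≈ 16.7 μT

On the axis of a circular loop, B = μ₀IR² / [2(R²+z²)^(3/2)].
R² + z² = (0.0232)² + (0.0641)² = 0.004647 m², and (R²+z²)^(3/2) = 3.17×10⁻⁴ m³.
B = (4π×10⁻⁷ × 15.6 × 0.0005382) / (2 × 3.17×10⁻⁴) = 1.67×10⁻⁵ T.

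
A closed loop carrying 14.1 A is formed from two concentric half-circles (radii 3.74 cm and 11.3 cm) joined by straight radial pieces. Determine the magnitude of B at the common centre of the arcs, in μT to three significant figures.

The radial connectors point toward the centre, so dl × r̂ = 0 and they contribute nothing.
Each semicircle gives μ₀I/(4R): inner arc 1.18×10⁻⁴ T, outer arc 3.92×10⁻⁵ T.
The two arcs carry current in opposite angular senses, so their fields oppose: B = |1.18×10⁻⁴ − 3.92×10⁻⁵| = 7.92×10⁻⁵ T.

B ≈ 79.2 μT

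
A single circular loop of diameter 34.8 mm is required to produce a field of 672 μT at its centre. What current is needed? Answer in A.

At the centre of a circular loop B = μ₀I/(2R), so I = 2RB/μ₀.
With R = 0.0174 m, I = 2 × 0.0174 × 6.72×10⁻⁴ / (4π×10⁻⁷) = 18.6 A.

I ≈ 18.6 A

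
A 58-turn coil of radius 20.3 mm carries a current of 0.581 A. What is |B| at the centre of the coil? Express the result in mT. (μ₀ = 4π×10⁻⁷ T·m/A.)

For an N-turn flat coil, B = Nμ₀I/(2R) with R = 0.0203 m.
B = 58 × 1.80×10⁻⁵ T = 1.04×10⁻³ T.

B ≈ 1.04 mT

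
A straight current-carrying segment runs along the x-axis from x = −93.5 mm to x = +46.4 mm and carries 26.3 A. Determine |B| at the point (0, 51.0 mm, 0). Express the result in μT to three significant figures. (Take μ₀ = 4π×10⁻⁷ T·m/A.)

For a finite straight segment, B = (μ₀I/4πd)(sinθ₁ + sinθ₂), where θ₁, θ₂ are the angles from the perpendicular to each end.
The perpendicular distance is d = 0.051 m; the end-offsets along the wire are a = 0.0935 m and b = 0.0464 m.
sinθ₁ = 0.0935/√(0.0935²+0.051²) = 0.8779; sinθ₂ = 0.0464/√(0.0464²+0.051²) = 0.6730.
B = (4π×10⁻⁷ × 26.3) / (4π × 0.051) × (0.8779 + 0.6730) = 8.00×10⁻⁵ T.

B ≈ 80.0 μT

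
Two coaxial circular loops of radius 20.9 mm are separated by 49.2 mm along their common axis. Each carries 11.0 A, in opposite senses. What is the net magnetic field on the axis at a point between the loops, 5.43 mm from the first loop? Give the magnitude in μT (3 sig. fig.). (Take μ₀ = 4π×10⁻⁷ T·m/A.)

Each loop contributes B = μ₀IR²/[2(R²+z²)^(3/2)] on the axis, with z measured from that loop.
Loop 1 (z = 0.00543 m): B₁ = 3.00×10⁻⁴ T. Loop 2 (z = 0.04377 m): B₂ = 2.65×10⁻⁵ T.
The fields oppose: B = |B₁ − B₂| = 2.73×10⁻⁴ T.

B ≈ 273 μT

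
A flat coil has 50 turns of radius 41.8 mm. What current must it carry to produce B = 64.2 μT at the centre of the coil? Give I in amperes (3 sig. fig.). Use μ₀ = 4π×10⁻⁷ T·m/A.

For an N-turn coil, B = Nμ₀I/(2R) with R = 0.0418 m, so I = 2RB/(Nμ₀) = 2 × 0.0418 × 6.42×10⁻⁵ / (50 × 4π×10⁻⁷) = 8.54×10⁻² A.

I ≈ 0.0854 A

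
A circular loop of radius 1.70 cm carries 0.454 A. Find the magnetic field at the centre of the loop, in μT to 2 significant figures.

B ≈ 17 μT

At the centre of a circular loop the Biot–Savart law gives B = μ₀I/(2R).
B = (4π×10⁻⁷ × 0.454) / (2 × 0.017) = 1.68×10⁻⁵ T.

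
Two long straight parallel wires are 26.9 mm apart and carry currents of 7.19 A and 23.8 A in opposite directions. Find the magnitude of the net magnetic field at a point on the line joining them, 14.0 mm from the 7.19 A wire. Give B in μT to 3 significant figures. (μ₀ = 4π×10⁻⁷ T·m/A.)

B ≈ 472 μT

Each long wire gives B = μ₀I/(2πd). Distances are d₁ = 0.014 m and d₂ = 0.0129 m.
B₁ = 1.03×10⁻⁴ T, B₂ = 3.69×10⁻⁴ T.
Between antiparallel currents both contributions point the same way, so they add. B = B₁ + B₂ = 1.03×10⁻⁴ + 3.69×10⁻⁴ = 4.72×10⁻⁴ T.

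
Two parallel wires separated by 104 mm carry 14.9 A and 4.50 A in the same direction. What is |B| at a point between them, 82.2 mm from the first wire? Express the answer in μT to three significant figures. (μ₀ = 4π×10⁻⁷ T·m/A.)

B ≈ 5.03 μT

Each long wire gives B = μ₀I/(2πd). Distances are d₁ = 0.0822 m and d₂ = 0.0218 m.
B₁ = 3.63×10⁻⁵ T, B₂ = 4.13×10⁻⁵ T.
Between parallel currents the two contributions point in opposite directions, so they subtract. B = |B₁ − B₂| = |3.63×10⁻⁵ − 4.13×10⁻⁵| = 5.03×10⁻⁶ T.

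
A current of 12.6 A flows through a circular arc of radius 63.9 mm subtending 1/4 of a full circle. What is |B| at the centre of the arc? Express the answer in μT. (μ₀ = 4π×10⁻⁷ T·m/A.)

B ≈ 31.0 μT

The Biot–Savart field of a circular arc at its centre is B = μ₀Iφ/(4πR), with φ = 1.571 rad.
B = (4π×10⁻⁷ × 12.6 × 1.571) / (4π × 0.0639) = 3.10×10⁻⁵ T.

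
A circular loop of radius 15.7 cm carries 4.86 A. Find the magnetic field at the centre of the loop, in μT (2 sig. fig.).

B ≈ 19 μT

At the centre of a circular loop the Biot–Savart law gives B = μ₀I/(2R).
B = (4π×10⁻⁷ × 4.86) / (2 × 0.157) = 1.94×10⁻⁵ T.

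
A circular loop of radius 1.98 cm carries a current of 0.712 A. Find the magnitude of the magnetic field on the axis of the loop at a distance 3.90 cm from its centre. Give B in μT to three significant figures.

On the axis of a circular loop, B = μ₀IR² / [2(R²+z²)^(3/2)].
R² + z² = (0.0198)² + (0.039)² = 0.001913 m², and (R²+z²)^(3/2) = 8.37×10⁻⁵ m³.
B = (4π×10⁻⁷ × 0.712 × 0.000392) / (2 × 8.37×10⁻⁵) = 2.10×10⁻⁶ T.

B ≈ 2.10 μT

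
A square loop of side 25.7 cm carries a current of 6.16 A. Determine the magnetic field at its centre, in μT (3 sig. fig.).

B ≈ 27.1 μT

Each side is a finite straight segment at perpendicular distance d = a/(2 tan(π/4)) = 0.1285 m from the centre, with end-angles ±π/4.
One side contributes B₁ = (μ₀I/4πd)·2 sin(π/4) = 6.78×10⁻⁶ T.
All 4 sides add in the same direction: B = 4 × 6.78×10⁻⁶ = 2.71×10⁻⁵ T.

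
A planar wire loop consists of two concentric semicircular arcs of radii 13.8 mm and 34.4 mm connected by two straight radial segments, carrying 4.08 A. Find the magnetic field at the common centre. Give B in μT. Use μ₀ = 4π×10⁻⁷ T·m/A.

The radial connectors point toward the centre, so dl × r̂ = 0 and they contribute nothing.
Each semicircle gives μ₀I/(4R): inner arc 9.29×10⁻⁵ T, outer arc 3.73×10⁻⁵ T.
The two arcs carry current in opposite angular senses, so their fields oppose: B = |9.29×10⁻⁵ − 3.73×10⁻⁵| = 5.56×10⁻⁵ T.

B ≈ 55.6 μT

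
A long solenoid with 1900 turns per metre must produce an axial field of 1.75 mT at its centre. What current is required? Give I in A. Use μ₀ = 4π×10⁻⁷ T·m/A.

Inside a long solenoid B = μ₀nI with n = 1900 m⁻¹, so I = B/(μ₀n).
I = 1.75×10⁻³ / (4π×10⁻⁷ × 1900) = 0.733 A.

I ≈ 0.733 A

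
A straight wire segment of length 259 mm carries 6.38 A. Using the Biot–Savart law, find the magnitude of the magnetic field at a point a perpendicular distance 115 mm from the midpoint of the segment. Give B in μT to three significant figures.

B ≈ 8.30 μT

For a finite straight segment, B = (μ₀I/4πd)(sinθ₁ + sinθ₂), where θ₁, θ₂ are the angles from the perpendicular to each end.
The perpendicular from the point meets the wire at its midpoint, so each end is L/2 = 0.1295 m away along the wire.
sinθ₁ = 0.1295/√(0.1295²+0.115²) = 0.7477; sinθ₂ = 0.1295/√(0.1295²+0.115²) = 0.7477.
B = (4π×10⁻⁷ × 6.38) / (4π × 0.115) × (0.7477 + 0.7477) = 8.30×10⁻⁶ T.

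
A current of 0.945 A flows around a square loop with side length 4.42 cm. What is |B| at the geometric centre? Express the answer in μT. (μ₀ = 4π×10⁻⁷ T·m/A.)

Each side is a finite straight segment at perpendicular distance d = a/(2 tan(π/4)) = 0.0221 m from the centre, with end-angles ±π/4.
One side contributes B₁ = (μ₀I/4πd)·2 sin(π/4) = 6.05×10⁻⁶ T.
All 4 sides add in the same direction: B = 4 × 6.05×10⁻⁶ = 2.42×10⁻⁵ T.

B ≈ 24.2 μT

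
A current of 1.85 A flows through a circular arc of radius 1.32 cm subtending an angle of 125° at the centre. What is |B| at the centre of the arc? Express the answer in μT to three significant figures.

The Biot–Savart field of a circular arc at its centre is B = μ₀Iφ/(4πR), with φ = 2.182 rad.
B = (4π×10⁻⁷ × 1.85 × 2.182) / (4π × 0.0132) = 3.06×10⁻⁵ T.

B ≈ 30.6 μT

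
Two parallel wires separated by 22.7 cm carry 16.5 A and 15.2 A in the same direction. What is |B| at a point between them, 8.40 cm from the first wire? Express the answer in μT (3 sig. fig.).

B ≈ 18.0 μT

Each long wire gives B = μ₀I/(2πd). Distances are d₁ = 0.084 m and d₂ = 0.143 m.
B₁ = 3.93×10⁻⁵ T, B₂ = 2.13×10⁻⁵ T.
Between parallel currents the two contributions point in opposite directions, so they subtract. B = |B₁ − B₂| = |3.93×10⁻⁵ − 2.13×10⁻⁵| = 1.80×10⁻⁵ T.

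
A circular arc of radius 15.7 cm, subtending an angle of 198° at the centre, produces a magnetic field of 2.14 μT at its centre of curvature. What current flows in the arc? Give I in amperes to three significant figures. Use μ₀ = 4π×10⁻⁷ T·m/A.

For a circular arc, B = μ₀Iφ/(4πR) with φ in radians; here φ = 3.456 rad.
So I = 4πRB/(μ₀φ) = 4π × 0.157 × 2.14×10⁻⁶ / (4π×10⁻⁷ × 3.456) = 0.972 A.

I ≈ 0.972 A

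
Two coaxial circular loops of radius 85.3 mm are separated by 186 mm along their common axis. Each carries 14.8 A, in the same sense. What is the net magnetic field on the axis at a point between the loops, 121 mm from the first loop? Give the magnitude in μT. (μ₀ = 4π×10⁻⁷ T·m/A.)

Each loop contributes B = μ₀IR²/[2(R²+z²)^(3/2)] on the axis, with z measured from that loop.
Loop 1 (z = 0.121 m): B₁ = 2.09×10⁻⁵ T. Loop 2 (z = 0.065 m): B₂ = 5.49×10⁻⁵ T.
The fields add: B = B₁ + B₂ = 7.57×10⁻⁵ T.

B ≈ 75.7 μT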